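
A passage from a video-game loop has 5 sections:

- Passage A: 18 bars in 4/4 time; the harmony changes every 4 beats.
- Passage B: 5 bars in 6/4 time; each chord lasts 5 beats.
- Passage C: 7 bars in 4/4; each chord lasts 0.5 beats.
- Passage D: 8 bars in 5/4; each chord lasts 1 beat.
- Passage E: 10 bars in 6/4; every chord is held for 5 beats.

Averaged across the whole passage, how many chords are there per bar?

2.75 chords per bar

A: 18 bars of 4 beats is 72 beats; at 4 beats each that's 18 chords.
B: 5 bars of 6 beats is 30 beats; at 5 beats each that's 6 chords.
C: 7 bars of 4 beats is 28 beats; at 0.5 beats each that's 56 chords.
D: 8 bars of 5 beats is 40 beats; at 1 beat each that's 40 chords.
E: 10 bars of 6 beats is 60 beats; at 5 beats each that's 12 chords.
Overall: 132 chords over 48 bars → 132/48 = 2.75 chords per bar.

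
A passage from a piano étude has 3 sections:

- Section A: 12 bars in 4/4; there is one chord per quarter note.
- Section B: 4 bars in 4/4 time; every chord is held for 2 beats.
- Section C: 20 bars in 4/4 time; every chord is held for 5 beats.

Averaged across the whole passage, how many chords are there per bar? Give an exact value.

A: 12 bars of 4 beats is 48 beats; at 1 beat each that's 48 chords.
B: 4 bars of 4 beats is 16 beats; at 2 beats each that's 8 chords.
C: 20 bars of 4 beats is 80 beats; at 5 beats each that's 16 chords.
Overall: 72 chords over 36 bars → 72/36 = 2 chords per bar.

2 chords per bar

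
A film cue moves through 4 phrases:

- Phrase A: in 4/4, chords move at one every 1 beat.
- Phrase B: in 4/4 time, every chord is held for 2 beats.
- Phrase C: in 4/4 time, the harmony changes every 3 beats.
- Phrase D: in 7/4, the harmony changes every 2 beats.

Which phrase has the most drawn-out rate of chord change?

Phrase C

A: 4 beats/bar ÷ 1 beat/chord = 4 chords/bar.
B: 4 beats/bar ÷ 2 beats/chord = 2 chords/bar.
C: 4 beats/bar ÷ 3 beats/chord = 4/3 chords/bar.
D: 7 beats/bar ÷ 2 beats/chord = 3.5 chords/bar.
Slowest is C at 4/3 chords/bar.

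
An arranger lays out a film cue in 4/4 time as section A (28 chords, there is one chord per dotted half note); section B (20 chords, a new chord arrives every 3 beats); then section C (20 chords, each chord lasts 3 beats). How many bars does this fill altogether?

A: 28 × 3 = 84 beats = 21 bars.
B: 20 × 3 = 60 beats = 15 bars.
C: 20 × 3 = 60 beats = 15 bars.
Total: 21 + 15 + 15 = 51 bars.

51 bars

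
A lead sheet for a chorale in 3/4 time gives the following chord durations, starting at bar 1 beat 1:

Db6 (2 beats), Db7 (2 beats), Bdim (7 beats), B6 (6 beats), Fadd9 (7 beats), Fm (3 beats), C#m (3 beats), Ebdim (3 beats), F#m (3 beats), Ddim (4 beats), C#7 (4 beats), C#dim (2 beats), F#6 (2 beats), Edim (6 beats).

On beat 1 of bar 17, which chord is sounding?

Beat 1 of bar 17 is beat (17−1)×3 + 1 = 49 overall.
Running totals: Db6 ends at 2, Db7 ends at 4, Bdim ends at 11, B6 ends at 17, Fadd9 ends at 24, Fm ends at 27, C#m ends at 30, Ebdim ends at 33, F#m ends at 36, Ddim ends at 40, C#7 ends at 44, C#dim ends at 46, F#6 ends at 48, Edim ends at 54.
Beat 49 falls within Edim.

Edim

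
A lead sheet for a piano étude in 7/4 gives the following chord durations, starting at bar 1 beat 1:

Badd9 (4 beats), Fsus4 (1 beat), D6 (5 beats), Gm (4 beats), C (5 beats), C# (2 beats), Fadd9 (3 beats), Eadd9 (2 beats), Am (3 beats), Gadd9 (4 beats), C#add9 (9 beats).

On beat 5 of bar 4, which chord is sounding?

Eadd9

Beat 5 of bar 4 is beat (4−1)×7 + 5 = 26 overall.
Running totals: Badd9 ends at 4, Fsus4 ends at 5, D6 ends at 10, Gm ends at 14, C ends at 19, C# ends at 21, Fadd9 ends at 24, Eadd9 ends at 26.
Beat 26 falls within Eadd9.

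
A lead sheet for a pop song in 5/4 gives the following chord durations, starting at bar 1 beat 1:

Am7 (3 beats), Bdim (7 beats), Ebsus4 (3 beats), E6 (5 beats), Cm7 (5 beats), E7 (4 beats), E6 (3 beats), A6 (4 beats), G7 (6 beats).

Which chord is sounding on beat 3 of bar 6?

Beat 3 of bar 6 is beat (6−1)×5 + 3 = 28 overall.
Running totals: Am7 ends at 3, Bdim ends at 10, Ebsus4 ends at 13, E6 ends at 18, Cm7 ends at 23, E7 ends at 27, E6 ends at 30.
Beat 28 falls within E6.

E6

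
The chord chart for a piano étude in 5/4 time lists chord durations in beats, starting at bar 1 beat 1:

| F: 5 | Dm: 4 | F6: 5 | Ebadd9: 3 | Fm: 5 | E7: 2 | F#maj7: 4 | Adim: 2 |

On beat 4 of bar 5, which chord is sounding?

E7

Beat 4 of bar 5 is beat (5−1)×5 + 4 = 24 overall.
Running totals: F ends at 5, Dm ends at 9, F6 ends at 14, Ebadd9 ends at 17, Fm ends at 22, E7 ends at 24.
Beat 24 falls within E7.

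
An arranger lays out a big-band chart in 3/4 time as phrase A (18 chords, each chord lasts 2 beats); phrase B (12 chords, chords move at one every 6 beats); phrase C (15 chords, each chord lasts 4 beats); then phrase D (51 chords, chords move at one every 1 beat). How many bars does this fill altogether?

A: 18 × 2 = 36 beats = 12 bars.
B: 12 × 6 = 72 beats = 24 bars.
C: 15 × 4 = 60 beats = 20 bars.
D: 51 × 1 = 51 beats = 17 bars.
Total: 12 + 24 + 20 + 17 = 73 bars.

73 bars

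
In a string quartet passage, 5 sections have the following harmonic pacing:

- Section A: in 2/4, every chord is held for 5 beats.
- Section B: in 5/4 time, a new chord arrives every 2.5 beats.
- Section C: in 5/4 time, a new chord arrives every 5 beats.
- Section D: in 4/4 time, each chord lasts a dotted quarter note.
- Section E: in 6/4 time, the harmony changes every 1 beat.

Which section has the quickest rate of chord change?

A: 2 beats/bar ÷ 5 beats/chord = 0.4 chords/bar.
B: 5 beats/bar ÷ 2.5 beats/chord = 2 chords/bar.
C: 5 beats/bar ÷ 5 beats/chord = 1 chord/bar.
D: 4 beats/bar ÷ 1.5 beats/chord = 8/3 chords/bar.
E: 6 beats/bar ÷ 1 beat/chord = 6 chords/bar.
Fastest is E at 6 chords/bar.

Section E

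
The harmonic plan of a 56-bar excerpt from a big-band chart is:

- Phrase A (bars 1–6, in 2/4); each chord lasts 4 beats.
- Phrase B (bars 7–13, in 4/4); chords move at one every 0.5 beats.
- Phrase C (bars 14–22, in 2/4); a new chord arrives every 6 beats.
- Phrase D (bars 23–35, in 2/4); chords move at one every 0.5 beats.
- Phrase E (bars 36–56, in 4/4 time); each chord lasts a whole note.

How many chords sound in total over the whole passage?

135 chords

A: 6 bars × 2 beats = 12 beats; 4 beats/chord → 3 chords.
B: 7 bars × 4 beats = 28 beats; 0.5 beats/chord → 56 chords.
C: 9 bars × 2 beats = 18 beats; 6 beats/chord → 3 chords.
D: 13 bars × 2 beats = 26 beats; 0.5 beats/chord → 52 chords.
E: 21 bars × 4 beats = 84 beats; 4 beats/chord → 21 chords.
Total: 3 + 56 + 3 + 52 + 21 = 135.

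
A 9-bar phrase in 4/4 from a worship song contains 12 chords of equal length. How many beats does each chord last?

3 beats

9 bars × 4 beats/bar = 36 beats total.
36 beats ÷ 12 chords = 3 beats per chord.
(That is a dotted half note.)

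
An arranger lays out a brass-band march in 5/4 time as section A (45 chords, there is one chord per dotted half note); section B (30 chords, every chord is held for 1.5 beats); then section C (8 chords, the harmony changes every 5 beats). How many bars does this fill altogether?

44 bars

A: 45 × 3 = 135 beats = 27 bars.
B: 30 × 1.5 = 45 beats = 9 bars.
C: 8 × 5 = 40 beats = 8 bars.
Total: 27 + 9 + 8 = 44 bars.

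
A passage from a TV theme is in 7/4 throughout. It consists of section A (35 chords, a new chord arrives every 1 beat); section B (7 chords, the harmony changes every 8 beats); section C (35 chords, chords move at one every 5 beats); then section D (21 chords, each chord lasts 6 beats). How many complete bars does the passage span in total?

56 bars

A: 35 × 1 = 35 beats = 5 bars.
B: 7 × 8 = 56 beats = 8 bars.
C: 35 × 5 = 175 beats = 25 bars.
D: 21 × 6 = 126 beats = 18 bars.
Total: 5 + 8 + 25 + 18 = 56 bars.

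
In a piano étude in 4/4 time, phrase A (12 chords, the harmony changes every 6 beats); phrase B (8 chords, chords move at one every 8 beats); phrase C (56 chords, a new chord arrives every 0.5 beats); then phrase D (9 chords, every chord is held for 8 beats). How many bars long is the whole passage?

59 bars

A: 12 × 6 = 72 beats = 18 bars.
B: 8 × 8 = 64 beats = 16 bars.
C: 56 × 0.5 = 28 beats = 7 bars.
D: 9 × 8 = 72 beats = 18 bars.
Total: 18 + 16 + 7 + 18 = 59 bars.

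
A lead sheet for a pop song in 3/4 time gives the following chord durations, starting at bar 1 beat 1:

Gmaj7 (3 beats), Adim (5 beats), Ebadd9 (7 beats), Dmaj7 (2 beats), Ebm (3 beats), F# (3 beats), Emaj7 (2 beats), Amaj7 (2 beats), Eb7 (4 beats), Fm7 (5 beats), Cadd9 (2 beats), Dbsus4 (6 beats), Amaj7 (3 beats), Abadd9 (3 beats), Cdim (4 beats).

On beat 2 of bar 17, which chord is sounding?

Beat 2 of bar 17 is beat (17−1)×3 + 2 = 50 overall.
Running totals: Gmaj7 ends at 3, Adim ends at 8, Ebadd9 ends at 15, Dmaj7 ends at 17, Ebm ends at 20, F# ends at 23, Emaj7 ends at 25, Amaj7 ends at 27, Eb7 ends at 31, Fm7 ends at 36, Cadd9 ends at 38, Dbsus4 ends at 44, Amaj7 ends at 47, Abadd9 ends at 50.
Beat 50 falls within Abadd9.

Abadd9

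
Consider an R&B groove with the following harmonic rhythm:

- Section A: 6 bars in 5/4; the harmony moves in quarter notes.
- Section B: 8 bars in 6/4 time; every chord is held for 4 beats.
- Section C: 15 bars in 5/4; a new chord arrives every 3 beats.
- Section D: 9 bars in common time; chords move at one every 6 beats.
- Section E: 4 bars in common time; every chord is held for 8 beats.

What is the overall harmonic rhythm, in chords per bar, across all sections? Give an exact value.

A: 6 bars of 5 beats is 30 beats; at 1 beat each that's 30 chords.
B: 8 bars of 6 beats is 48 beats; at 4 beats each that's 12 chords.
C: 15 bars of 5 beats is 75 beats; at 3 beats each that's 25 chords.
D: 9 bars of 4 beats is 36 beats; at 6 beats each that's 6 chords.
E: 4 bars of 4 beats is 16 beats; at 8 beats each that's 2 chords.
Overall: 75 chords over 42 bars → 75/42 = 25/14 chords per bar.

25/14 chords per bar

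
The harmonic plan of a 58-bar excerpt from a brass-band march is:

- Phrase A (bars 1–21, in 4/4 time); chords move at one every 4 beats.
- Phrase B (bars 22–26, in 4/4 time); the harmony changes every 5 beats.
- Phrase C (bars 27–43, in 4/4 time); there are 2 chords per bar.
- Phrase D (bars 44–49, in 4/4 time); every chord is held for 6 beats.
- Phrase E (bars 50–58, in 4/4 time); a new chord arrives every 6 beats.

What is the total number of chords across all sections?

A: 21·4 = 84 beats, 84/4 = 21 chords.
B: 5·4 = 20 beats, 20/5 = 4 chords.
C: 17·4 = 68 beats, 68/2 = 34 chords.
D: 6·4 = 24 beats, 24/6 = 4 chords.
E: 9·4 = 36 beats, 36/6 = 6 chords.
Total: 21 + 4 + 34 + 4 + 6 = 69.

69 chords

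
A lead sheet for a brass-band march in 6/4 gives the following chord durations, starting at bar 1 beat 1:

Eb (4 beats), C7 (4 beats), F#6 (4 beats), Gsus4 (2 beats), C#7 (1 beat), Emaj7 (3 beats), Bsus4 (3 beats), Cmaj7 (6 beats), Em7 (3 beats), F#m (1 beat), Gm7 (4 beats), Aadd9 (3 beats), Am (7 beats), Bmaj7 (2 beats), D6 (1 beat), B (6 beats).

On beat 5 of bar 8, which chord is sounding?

Bmaj7

Beat 5 of bar 8 is beat (8−1)×6 + 5 = 47 overall.
Running totals: Eb ends at 4, C7 ends at 8, F#6 ends at 12, Gsus4 ends at 14, C#7 ends at 15, Emaj7 ends at 18, Bsus4 ends at 21, Cmaj7 ends at 27, Em7 ends at 30, F#m ends at 31, Gm7 ends at 35, Aadd9 ends at 38, Am ends at 45, Bmaj7 ends at 47.
Beat 47 falls within Bmaj7.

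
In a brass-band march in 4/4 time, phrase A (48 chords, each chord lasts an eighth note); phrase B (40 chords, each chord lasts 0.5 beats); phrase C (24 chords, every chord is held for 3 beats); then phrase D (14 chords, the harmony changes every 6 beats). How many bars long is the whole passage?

50 bars

A: 48 × 0.5 = 24 beats = 6 bars.
B: 40 × 0.5 = 20 beats = 5 bars.
C: 24 × 3 = 72 beats = 18 bars.
D: 14 × 6 = 84 beats = 21 bars.
Total: 6 + 5 + 18 + 21 = 50 bars.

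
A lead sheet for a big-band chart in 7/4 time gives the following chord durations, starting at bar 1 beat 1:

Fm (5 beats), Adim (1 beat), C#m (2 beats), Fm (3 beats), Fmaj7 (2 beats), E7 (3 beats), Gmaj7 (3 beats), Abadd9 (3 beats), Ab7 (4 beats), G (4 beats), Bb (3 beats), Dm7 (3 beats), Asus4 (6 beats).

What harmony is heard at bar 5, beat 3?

Bb

Beat 3 of bar 5 is beat (5−1)×7 + 3 = 31 overall.
Running totals: Fm ends at 5, Adim ends at 6, C#m ends at 8, Fm ends at 11, Fmaj7 ends at 13, E7 ends at 16, Gmaj7 ends at 19, Abadd9 ends at 22, Ab7 ends at 26, G ends at 30, Bb ends at 33.
Beat 31 falls within Bb.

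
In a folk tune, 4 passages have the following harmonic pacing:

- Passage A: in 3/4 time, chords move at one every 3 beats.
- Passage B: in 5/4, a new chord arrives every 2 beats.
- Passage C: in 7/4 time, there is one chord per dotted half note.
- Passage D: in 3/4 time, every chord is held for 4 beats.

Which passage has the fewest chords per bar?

A: each chord is 3 beats in 3/4, so 1 per bar.
B: each chord is 2 beats in 5/4, so 2.5 per bar.
C: each chord is 3 beats in 7/4, so 7/3 per bar.
D: each chord is 4 beats in 3/4, so 0.75 per bar.
Slowest is D at 0.75 chords/bar.

Passage D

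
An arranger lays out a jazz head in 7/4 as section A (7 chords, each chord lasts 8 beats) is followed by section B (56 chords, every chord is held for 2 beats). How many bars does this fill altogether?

A: 7 × 8 = 56 beats = 8 bars.
B: 56 × 2 = 112 beats = 16 bars.
Total: 8 + 16 = 24 bars.

24 bars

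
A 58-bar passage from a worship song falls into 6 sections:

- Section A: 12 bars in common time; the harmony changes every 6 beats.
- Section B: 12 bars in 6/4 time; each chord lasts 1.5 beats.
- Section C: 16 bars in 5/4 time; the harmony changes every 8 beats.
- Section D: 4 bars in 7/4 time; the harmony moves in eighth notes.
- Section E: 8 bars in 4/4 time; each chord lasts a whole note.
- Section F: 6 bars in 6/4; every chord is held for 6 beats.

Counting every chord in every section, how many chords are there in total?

A: 12·4 = 48 beats, 48/6 = 8 chords.
B: 12·6 = 72 beats, 72/1.5 = 48 chords.
C: 16·5 = 80 beats, 80/8 = 10 chords.
D: 4·7 = 28 beats, 28/0.5 = 56 chords.
E: 8·4 = 32 beats, 32/4 = 8 chords.
F: 6·6 = 36 beats, 36/6 = 6 chords.
Total: 8 + 48 + 10 + 56 + 8 + 6 = 136.

136 chords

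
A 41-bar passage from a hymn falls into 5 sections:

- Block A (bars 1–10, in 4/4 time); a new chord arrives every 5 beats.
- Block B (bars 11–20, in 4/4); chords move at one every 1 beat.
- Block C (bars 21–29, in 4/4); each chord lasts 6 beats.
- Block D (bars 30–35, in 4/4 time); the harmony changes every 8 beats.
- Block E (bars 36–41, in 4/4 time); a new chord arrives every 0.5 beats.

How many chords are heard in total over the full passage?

105 chords

A: 10 bars × 4 beats = 40 beats; 5 beats/chord → 8 chords.
B: 10 bars × 4 beats = 40 beats; 1 beat/chord → 40 chords.
C: 9 bars × 4 beats = 36 beats; 6 beats/chord → 6 chords.
D: 6 bars × 4 beats = 24 beats; 8 beats/chord → 3 chords.
E: 6 bars × 4 beats = 24 beats; 0.5 beats/chord → 48 chords.
Total: 8 + 40 + 6 + 3 + 48 = 105.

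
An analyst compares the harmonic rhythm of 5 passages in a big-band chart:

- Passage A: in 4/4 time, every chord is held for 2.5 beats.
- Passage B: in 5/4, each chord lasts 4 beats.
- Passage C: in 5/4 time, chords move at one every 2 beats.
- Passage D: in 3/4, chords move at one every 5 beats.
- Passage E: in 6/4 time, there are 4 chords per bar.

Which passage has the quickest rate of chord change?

Passage E

A: each chord is 2.5 beats in 4/4, so 1.6 per bar.
B: each chord is 4 beats in 5/4, so 1.25 per bar.
C: each chord is 2 beats in 5/4, so 2.5 per bar.
D: each chord is 5 beats in 3/4, so 0.6 per bar.
E: each chord is 1.5 beats in 6/4, so 4 per bar.
Fastest is E at 4 chords/bar.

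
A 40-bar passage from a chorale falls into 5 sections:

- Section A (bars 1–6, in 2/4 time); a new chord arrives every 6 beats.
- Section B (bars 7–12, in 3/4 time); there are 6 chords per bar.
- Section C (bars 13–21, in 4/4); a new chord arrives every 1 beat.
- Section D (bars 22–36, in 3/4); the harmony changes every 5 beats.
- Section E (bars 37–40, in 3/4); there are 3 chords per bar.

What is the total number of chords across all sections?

95 chords

A: 6·2 = 12 beats, 12/6 = 2 chords.
B: 6·3 = 18 beats, 18/0.5 = 36 chords.
C: 9·4 = 36 beats, 36/1 = 36 chords.
D: 15·3 = 45 beats, 45/5 = 9 chords.
E: 4·3 = 12 beats, 12/1 = 12 chords.
Total: 2 + 36 + 36 + 9 + 12 = 95.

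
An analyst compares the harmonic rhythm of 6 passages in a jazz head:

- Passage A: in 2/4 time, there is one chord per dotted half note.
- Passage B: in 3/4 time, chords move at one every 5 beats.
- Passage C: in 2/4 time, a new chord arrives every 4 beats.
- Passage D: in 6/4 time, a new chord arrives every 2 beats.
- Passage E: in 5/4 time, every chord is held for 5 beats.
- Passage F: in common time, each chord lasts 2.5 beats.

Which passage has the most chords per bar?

A: 2 beats/bar ÷ 3 beats/chord = 2/3 chords/bar.
B: 3 beats/bar ÷ 5 beats/chord = 0.6 chords/bar.
C: 2 beats/bar ÷ 4 beats/chord = 0.5 chords/bar.
D: 6 beats/bar ÷ 2 beats/chord = 3 chords/bar.
E: 5 beats/bar ÷ 5 beats/chord = 1 chord/bar.
F: 4 beats/bar ÷ 2.5 beats/chord = 1.6 chords/bar.
Fastest is D at 3 chords/bar.

Passage D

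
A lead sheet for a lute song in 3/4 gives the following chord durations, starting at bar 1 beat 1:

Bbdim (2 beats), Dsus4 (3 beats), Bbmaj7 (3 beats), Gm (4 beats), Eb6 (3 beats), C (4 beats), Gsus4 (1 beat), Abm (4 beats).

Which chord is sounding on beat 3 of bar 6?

Beat 3 of bar 6 is beat (6−1)×3 + 3 = 18 overall.
Running totals: Bbdim ends at 2, Dsus4 ends at 5, Bbmaj7 ends at 8, Gm ends at 12, Eb6 ends at 15, C ends at 19.
Beat 18 falls within C.

C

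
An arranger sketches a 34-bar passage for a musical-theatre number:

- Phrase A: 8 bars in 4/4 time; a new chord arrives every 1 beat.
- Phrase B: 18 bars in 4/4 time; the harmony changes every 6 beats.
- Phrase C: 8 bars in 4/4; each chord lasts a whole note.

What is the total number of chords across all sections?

52 chords

A: 8·4 = 32 beats, 32/1 = 32 chords.
B: 18·4 = 72 beats, 72/6 = 12 chords.
C: 8·4 = 32 beats, 32/4 = 8 chords.
Total: 32 + 12 + 8 = 52.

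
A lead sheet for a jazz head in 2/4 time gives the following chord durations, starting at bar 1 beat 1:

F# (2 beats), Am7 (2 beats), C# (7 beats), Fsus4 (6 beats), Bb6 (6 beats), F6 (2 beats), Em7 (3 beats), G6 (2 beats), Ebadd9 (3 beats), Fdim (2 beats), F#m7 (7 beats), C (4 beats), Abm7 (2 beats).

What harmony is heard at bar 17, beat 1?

Ebadd9

Beat 1 of bar 17 is beat (17−1)×2 + 1 = 33 overall.
Running totals: F# ends at 2, Am7 ends at 4, C# ends at 11, Fsus4 ends at 17, Bb6 ends at 23, F6 ends at 25, Em7 ends at 28, G6 ends at 30, Ebadd9 ends at 33.
Beat 33 falls within Ebadd9.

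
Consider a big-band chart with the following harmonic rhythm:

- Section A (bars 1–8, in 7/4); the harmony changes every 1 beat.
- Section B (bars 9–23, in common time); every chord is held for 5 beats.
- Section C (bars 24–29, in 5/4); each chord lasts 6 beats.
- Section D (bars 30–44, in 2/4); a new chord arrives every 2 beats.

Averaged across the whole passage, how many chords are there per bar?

A: 8 × 7 = 56 beats ÷ 1 = 56 chords.
B: 15 × 4 = 60 beats ÷ 5 = 12 chords.
C: 6 × 5 = 30 beats ÷ 6 = 5 chords.
D: 15 × 2 = 30 beats ÷ 2 = 15 chords.
Overall: 88 chords over 44 bars → 88/44 = 2 chords per bar.

2 chords per bar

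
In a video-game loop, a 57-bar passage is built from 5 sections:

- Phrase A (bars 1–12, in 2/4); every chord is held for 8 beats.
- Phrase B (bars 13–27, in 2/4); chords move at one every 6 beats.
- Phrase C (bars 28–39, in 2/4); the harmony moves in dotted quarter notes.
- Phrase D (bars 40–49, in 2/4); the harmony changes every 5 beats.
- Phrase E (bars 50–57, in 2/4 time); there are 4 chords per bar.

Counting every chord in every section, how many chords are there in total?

A has 24 beats and chords last 8 each, so 3 chords.
B has 30 beats and chords last 6 each, so 5 chords.
C has 24 beats and chords last 1.5 each, so 16 chords.
D has 20 beats and chords last 5 each, so 4 chords.
E has 16 beats and chords last 0.5 each, so 32 chords.
Total: 3 + 5 + 16 + 4 + 32 = 60.

60 chords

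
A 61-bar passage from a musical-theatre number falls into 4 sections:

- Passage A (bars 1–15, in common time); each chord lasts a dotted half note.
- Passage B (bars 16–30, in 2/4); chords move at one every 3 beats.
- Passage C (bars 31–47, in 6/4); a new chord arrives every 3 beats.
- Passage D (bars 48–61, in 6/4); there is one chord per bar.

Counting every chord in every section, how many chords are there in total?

A has 60 beats and chords last 3 each, so 20 chords.
B has 30 beats and chords last 3 each, so 10 chords.
C has 102 beats and chords last 3 each, so 34 chords.
D has 84 beats and chords last 6 each, so 14 chords.
Total: 20 + 10 + 34 + 14 = 78.

78 chords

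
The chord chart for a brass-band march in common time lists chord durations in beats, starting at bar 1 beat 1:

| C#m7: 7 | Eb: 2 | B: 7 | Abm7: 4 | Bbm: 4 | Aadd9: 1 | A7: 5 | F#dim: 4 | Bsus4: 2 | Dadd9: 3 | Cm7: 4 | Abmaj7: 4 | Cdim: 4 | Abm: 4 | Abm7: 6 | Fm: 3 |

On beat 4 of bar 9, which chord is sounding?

Bsus4

Beat 4 of bar 9 is beat (9−1)×4 + 4 = 36 overall.
Running totals: C#m7 ends at 7, Eb ends at 9, B ends at 16, Abm7 ends at 20, Bbm ends at 24, Aadd9 ends at 25, A7 ends at 30, F#dim ends at 34, Bsus4 ends at 36.
Beat 36 falls within Bsus4.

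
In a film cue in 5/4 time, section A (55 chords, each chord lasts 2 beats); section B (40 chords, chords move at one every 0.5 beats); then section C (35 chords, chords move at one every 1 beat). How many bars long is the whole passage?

33 bars

A: 55 × 2 = 110 beats = 22 bars.
B: 40 × 0.5 = 20 beats = 4 bars.
C: 35 × 1 = 35 beats = 7 bars.
Total: 22 + 4 + 7 = 33 bars.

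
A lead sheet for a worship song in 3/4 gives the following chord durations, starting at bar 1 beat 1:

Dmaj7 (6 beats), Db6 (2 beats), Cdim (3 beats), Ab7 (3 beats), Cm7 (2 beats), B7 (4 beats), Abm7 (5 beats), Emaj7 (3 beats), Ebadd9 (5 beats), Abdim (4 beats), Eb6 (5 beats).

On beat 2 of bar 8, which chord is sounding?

Abm7

Beat 2 of bar 8 is beat (8−1)×3 + 2 = 23 overall.
Running totals: Dmaj7 ends at 6, Db6 ends at 8, Cdim ends at 11, Ab7 ends at 14, Cm7 ends at 16, B7 ends at 20, Abm7 ends at 25.
Beat 23 falls within Abm7.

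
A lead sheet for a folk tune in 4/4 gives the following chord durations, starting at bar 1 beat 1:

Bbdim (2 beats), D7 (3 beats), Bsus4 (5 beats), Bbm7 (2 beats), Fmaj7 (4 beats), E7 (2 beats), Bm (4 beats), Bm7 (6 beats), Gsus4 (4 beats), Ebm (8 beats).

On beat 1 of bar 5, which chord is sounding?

E7

Beat 1 of bar 5 is beat (5−1)×4 + 1 = 17 overall.
Running totals: Bbdim ends at 2, D7 ends at 5, Bsus4 ends at 10, Bbm7 ends at 12, Fmaj7 ends at 16, E7 ends at 18.
Beat 17 falls within E7.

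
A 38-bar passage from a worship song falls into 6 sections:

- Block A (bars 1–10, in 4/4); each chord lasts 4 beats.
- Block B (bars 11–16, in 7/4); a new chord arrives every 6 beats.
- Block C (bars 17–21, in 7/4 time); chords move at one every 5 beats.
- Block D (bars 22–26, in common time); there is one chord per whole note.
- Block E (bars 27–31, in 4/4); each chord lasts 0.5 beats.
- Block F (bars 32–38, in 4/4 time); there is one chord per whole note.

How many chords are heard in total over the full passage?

76 chords

A: 10 bars × 4 beats = 40 beats; 4 beats/chord → 10 chords.
B: 6 bars × 7 beats = 42 beats; 6 beats/chord → 7 chords.
C: 5 bars × 7 beats = 35 beats; 5 beats/chord → 7 chords.
D: 5 bars × 4 beats = 20 beats; 4 beats/chord → 5 chords.
E: 5 bars × 4 beats = 20 beats; 0.5 beats/chord → 40 chords.
F: 7 bars × 4 beats = 28 beats; 4 beats/chord → 7 chords.
Total: 10 + 7 + 7 + 5 + 40 + 7 = 76.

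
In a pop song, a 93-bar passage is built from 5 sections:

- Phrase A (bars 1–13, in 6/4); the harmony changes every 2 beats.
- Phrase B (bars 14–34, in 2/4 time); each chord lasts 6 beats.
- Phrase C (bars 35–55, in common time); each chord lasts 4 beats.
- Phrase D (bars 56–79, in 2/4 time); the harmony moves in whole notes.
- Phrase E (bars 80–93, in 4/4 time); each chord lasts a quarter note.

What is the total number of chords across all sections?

A: 13 bars × 6 beats = 78 beats; 2 beats/chord → 39 chords.
B: 21 bars × 2 beats = 42 beats; 6 beats/chord → 7 chords.
C: 21 bars × 4 beats = 84 beats; 4 beats/chord → 21 chords.
D: 24 bars × 2 beats = 48 beats; 4 beats/chord → 12 chords.
E: 14 bars × 4 beats = 56 beats; 1 beat/chord → 56 chords.
Total: 39 + 7 + 21 + 12 + 56 = 135.

135 chords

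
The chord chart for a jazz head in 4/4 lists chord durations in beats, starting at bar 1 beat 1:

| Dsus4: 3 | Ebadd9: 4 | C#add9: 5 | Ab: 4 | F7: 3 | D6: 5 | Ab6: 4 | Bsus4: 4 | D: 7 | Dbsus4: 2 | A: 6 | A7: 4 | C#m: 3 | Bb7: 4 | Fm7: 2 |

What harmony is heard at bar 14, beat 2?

C#m

Beat 2 of bar 14 is beat (14−1)×4 + 2 = 54 overall.
Running totals: Dsus4 ends at 3, Ebadd9 ends at 7, C#add9 ends at 12, Ab ends at 16, F7 ends at 19, D6 ends at 24, Ab6 ends at 28, Bsus4 ends at 32, D ends at 39, Dbsus4 ends at 41, A ends at 47, A7 ends at 51, C#m ends at 54.
Beat 54 falls within C#m.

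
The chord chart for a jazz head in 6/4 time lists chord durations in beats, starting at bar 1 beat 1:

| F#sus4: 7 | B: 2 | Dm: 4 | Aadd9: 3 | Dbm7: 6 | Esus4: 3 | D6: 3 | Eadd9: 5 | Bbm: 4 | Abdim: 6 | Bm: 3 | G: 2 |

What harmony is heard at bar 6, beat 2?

Beat 2 of bar 6 is beat (6−1)×6 + 2 = 32 overall.
Running totals: F#sus4 ends at 7, B ends at 9, Dm ends at 13, Aadd9 ends at 16, Dbm7 ends at 22, Esus4 ends at 25, D6 ends at 28, Eadd9 ends at 33.
Beat 32 falls within Eadd9.

Eadd9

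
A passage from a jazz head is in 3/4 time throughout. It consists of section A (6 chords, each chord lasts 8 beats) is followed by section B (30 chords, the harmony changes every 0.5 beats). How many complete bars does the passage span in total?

A: 6 × 8 = 48 beats = 16 bars.
B: 30 × 0.5 = 15 beats = 5 bars.
Total: 16 + 5 = 21 bars.

21 bars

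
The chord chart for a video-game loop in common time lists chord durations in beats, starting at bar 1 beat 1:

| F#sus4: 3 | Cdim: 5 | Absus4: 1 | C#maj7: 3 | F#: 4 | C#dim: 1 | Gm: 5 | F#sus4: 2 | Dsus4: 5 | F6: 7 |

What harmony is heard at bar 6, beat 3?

Beat 3 of bar 6 is beat (6−1)×4 + 3 = 23 overall.
Running totals: F#sus4 ends at 3, Cdim ends at 8, Absus4 ends at 9, C#maj7 ends at 12, F# ends at 16, C#dim ends at 17, Gm ends at 22, F#sus4 ends at 24.
Beat 23 falls within F#sus4.

F#sus4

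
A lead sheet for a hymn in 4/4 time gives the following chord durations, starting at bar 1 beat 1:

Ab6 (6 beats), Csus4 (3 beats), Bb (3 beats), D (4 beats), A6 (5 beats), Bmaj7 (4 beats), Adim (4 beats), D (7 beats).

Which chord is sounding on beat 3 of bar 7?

Adim

Beat 3 of bar 7 is beat (7−1)×4 + 3 = 27 overall.
Running totals: Ab6 ends at 6, Csus4 ends at 9, Bb ends at 12, D ends at 16, A6 ends at 21, Bmaj7 ends at 25, Adim ends at 29.
Beat 27 falls within Adim.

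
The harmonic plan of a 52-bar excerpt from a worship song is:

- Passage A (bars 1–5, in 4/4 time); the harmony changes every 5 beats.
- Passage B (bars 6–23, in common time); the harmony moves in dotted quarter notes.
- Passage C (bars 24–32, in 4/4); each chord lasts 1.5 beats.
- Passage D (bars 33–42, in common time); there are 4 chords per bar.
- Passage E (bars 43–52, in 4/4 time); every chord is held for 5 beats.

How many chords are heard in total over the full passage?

124 chords

A has 20 beats and chords last 5 each, so 4 chords.
B has 72 beats and chords last 1.5 each, so 48 chords.
C has 36 beats and chords last 1.5 each, so 24 chords.
D has 40 beats and chords last 1 each, so 40 chords.
E has 40 beats and chords last 5 each, so 8 chords.
Total: 4 + 48 + 24 + 40 + 8 = 124.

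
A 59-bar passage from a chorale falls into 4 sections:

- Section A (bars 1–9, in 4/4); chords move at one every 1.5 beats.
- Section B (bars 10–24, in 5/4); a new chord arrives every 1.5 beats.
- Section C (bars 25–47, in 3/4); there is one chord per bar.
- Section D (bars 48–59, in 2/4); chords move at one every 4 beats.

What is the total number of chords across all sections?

103 chords

A: 9 bars × 4 beats = 36 beats; 1.5 beats/chord → 24 chords.
B: 15 bars × 5 beats = 75 beats; 1.5 beats/chord → 50 chords.
C: 23 bars × 3 beats = 69 beats; 3 beats/chord → 23 chords.
D: 12 bars × 2 beats = 24 beats; 4 beats/chord → 6 chords.
Total: 24 + 50 + 23 + 6 = 103.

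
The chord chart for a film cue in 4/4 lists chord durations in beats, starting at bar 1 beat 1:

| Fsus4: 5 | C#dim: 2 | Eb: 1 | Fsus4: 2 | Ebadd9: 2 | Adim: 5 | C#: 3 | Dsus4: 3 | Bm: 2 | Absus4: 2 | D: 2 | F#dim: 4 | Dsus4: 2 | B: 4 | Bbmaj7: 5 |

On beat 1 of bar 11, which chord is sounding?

Beat 1 of bar 11 is beat (11−1)×4 + 1 = 41 overall.
Running totals: Fsus4 ends at 5, C#dim ends at 7, Eb ends at 8, Fsus4 ends at 10, Ebadd9 ends at 12, Adim ends at 17, C# ends at 20, Dsus4 ends at 23, Bm ends at 25, Absus4 ends at 27, D ends at 29, F#dim ends at 33, Dsus4 ends at 35, B ends at 39, Bbmaj7 ends at 44.
Beat 41 falls within Bbmaj7.

Bbmaj7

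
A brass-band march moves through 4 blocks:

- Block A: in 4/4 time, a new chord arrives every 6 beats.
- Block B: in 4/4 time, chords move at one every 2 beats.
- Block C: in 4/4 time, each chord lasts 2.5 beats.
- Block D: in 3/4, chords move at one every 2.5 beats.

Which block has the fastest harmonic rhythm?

A: each chord is 6 beats in 4/4, so 2/3 per bar.
B: each chord is 2 beats in 4/4, so 2 per bar.
C: each chord is 2.5 beats in 4/4, so 1.6 per bar.
D: each chord is 2.5 beats in 3/4, so 1.2 per bar.
Fastest is B at 2 chords/bar.

Block B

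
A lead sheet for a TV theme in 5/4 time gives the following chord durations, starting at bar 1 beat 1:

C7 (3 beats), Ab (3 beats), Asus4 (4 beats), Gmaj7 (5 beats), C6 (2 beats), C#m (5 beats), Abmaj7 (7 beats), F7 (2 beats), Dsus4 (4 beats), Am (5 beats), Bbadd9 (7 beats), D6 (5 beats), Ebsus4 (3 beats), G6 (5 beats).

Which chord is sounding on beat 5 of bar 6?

F7

Beat 5 of bar 6 is beat (6−1)×5 + 5 = 30 overall.
Running totals: C7 ends at 3, Ab ends at 6, Asus4 ends at 10, Gmaj7 ends at 15, C6 ends at 17, C#m ends at 22, Abmaj7 ends at 29, F7 ends at 31.
Beat 30 falls within F7.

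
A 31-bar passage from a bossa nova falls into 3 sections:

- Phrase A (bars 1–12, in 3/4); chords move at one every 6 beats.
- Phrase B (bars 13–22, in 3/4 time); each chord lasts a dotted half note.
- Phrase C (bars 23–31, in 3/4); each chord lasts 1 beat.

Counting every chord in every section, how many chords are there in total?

A: 12 bars × 3 beats = 36 beats; 6 beats/chord → 6 chords.
B: 10 bars × 3 beats = 30 beats; 3 beats/chord → 10 chords.
C: 9 bars × 3 beats = 27 beats; 1 beat/chord → 27 chords.
Total: 6 + 10 + 27 = 43.

43 chords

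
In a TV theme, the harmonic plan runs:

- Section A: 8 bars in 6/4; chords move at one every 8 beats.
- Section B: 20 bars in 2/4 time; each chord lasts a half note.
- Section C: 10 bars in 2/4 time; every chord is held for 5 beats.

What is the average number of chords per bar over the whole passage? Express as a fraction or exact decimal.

15/19 chords per bar

A: 8 bars of 6 beats is 48 beats; at 8 beats each that's 6 chords.
B: 20 bars of 2 beats is 40 beats; at 2 beats each that's 20 chords.
C: 10 bars of 2 beats is 20 beats; at 5 beats each that's 4 chords.
Overall: 30 chords over 38 bars → 30/38 = 15/19 chords per bar.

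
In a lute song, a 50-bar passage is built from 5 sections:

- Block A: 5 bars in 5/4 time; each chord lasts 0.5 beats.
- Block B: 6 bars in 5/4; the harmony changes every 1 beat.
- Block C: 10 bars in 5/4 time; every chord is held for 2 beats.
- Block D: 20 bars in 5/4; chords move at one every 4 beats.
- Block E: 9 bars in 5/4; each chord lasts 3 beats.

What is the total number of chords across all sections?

145 chords

A: 5 bars × 5 beats = 25 beats; 0.5 beats/chord → 50 chords.
B: 6 bars × 5 beats = 30 beats; 1 beat/chord → 30 chords.
C: 10 bars × 5 beats = 50 beats; 2 beats/chord → 25 chords.
D: 20 bars × 5 beats = 100 beats; 4 beats/chord → 25 chords.
E: 9 bars × 5 beats = 45 beats; 3 beats/chord → 15 chords.
Total: 50 + 30 + 25 + 25 + 15 = 145.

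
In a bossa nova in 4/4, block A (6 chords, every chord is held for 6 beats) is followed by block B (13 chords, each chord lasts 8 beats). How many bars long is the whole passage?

A: 6 × 6 = 36 beats = 9 bars.
B: 13 × 8 = 104 beats = 26 bars.
Total: 9 + 26 = 35 bars.

35 bars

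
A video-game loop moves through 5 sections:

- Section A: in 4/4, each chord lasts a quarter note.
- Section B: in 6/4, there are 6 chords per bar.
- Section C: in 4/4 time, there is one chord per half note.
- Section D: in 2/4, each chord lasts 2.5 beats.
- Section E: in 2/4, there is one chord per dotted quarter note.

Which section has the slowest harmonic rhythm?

A: 4 beats/bar ÷ 1 beat/chord = 4 chords/bar.
B: 6 beats/bar ÷ 1 beat/chord = 6 chords/bar.
C: 4 beats/bar ÷ 2 beats/chord = 2 chords/bar.
D: 2 beats/bar ÷ 2.5 beats/chord = 0.8 chords/bar.
E: 2 beats/bar ÷ 1.5 beats/chord = 4/3 chords/bar.
Slowest is D at 0.8 chords/bar.

Section D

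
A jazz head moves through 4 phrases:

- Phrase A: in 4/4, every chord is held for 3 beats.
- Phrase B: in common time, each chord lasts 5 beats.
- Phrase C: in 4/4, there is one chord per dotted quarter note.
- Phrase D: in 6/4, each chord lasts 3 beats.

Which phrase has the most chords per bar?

Phrase C

A: 4 beats/bar ÷ 3 beats/chord = 4/3 chords/bar.
B: 4 beats/bar ÷ 5 beats/chord = 0.8 chords/bar.
C: 4 beats/bar ÷ 1.5 beats/chord = 8/3 chords/bar.
D: 6 beats/bar ÷ 3 beats/chord = 2 chords/bar.
Fastest is C at 8/3 chords/bar.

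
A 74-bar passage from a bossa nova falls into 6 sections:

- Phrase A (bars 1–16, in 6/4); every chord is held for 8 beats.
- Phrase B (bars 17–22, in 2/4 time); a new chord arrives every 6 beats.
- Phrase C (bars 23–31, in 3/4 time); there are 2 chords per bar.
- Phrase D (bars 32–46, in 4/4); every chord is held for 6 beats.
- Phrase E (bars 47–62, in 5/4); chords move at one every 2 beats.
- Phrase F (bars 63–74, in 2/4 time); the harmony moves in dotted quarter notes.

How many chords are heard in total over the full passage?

98 chords

A has 96 beats and chords last 8 each, so 12 chords.
B has 12 beats and chords last 6 each, so 2 chords.
C has 27 beats and chords last 1.5 each, so 18 chords.
D has 60 beats and chords last 6 each, so 10 chords.
E has 80 beats and chords last 2 each, so 40 chords.
F has 24 beats and chords last 1.5 each, so 16 chords.
Total: 12 + 2 + 18 + 10 + 40 + 16 = 98.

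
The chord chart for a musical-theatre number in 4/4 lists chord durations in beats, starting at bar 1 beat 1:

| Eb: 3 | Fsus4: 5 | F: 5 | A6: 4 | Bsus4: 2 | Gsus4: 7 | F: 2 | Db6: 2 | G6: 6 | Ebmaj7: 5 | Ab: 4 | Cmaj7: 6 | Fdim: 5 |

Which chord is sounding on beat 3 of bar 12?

Beat 3 of bar 12 is beat (12−1)×4 + 3 = 47 overall.
Running totals: Eb ends at 3, Fsus4 ends at 8, F ends at 13, A6 ends at 17, Bsus4 ends at 19, Gsus4 ends at 26, F ends at 28, Db6 ends at 30, G6 ends at 36, Ebmaj7 ends at 41, Ab ends at 45, Cmaj7 ends at 51.
Beat 47 falls within Cmaj7.

Cmaj7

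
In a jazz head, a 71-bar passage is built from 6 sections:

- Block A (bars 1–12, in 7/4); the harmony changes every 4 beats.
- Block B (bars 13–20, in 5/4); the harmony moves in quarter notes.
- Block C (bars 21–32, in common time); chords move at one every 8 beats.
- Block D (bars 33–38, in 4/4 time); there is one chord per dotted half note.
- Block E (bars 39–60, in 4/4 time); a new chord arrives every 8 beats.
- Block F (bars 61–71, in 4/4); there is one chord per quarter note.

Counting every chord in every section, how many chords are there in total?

130 chords

A: 12·7 = 84 beats, 84/4 = 21 chords.
B: 8·5 = 40 beats, 40/1 = 40 chords.
C: 12·4 = 48 beats, 48/8 = 6 chords.
D: 6·4 = 24 beats, 24/3 = 8 chords.
E: 22·4 = 88 beats, 88/8 = 11 chords.
F: 11·4 = 44 beats, 44/1 = 44 chords.
Total: 21 + 40 + 6 + 8 + 11 + 44 = 130.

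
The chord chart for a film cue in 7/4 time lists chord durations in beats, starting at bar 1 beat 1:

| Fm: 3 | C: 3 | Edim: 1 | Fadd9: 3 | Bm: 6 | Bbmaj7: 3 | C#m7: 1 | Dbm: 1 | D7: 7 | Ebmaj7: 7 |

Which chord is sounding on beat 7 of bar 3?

Beat 7 of bar 3 is beat (3−1)×7 + 7 = 21 overall.
Running totals: Fm ends at 3, C ends at 6, Edim ends at 7, Fadd9 ends at 10, Bm ends at 16, Bbmaj7 ends at 19, C#m7 ends at 20, Dbm ends at 21.
Beat 21 falls within Dbm.

Dbm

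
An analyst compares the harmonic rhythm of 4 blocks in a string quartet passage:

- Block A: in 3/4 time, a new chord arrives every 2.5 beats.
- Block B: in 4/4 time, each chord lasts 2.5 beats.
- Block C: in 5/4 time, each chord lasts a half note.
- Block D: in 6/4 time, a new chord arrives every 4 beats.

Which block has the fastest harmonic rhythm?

A: 3 beats/bar ÷ 2.5 beats/chord = 1.2 chords/bar.
B: 4 beats/bar ÷ 2.5 beats/chord = 1.6 chords/bar.
C: 5 beats/bar ÷ 2 beats/chord = 2.5 chords/bar.
D: 6 beats/bar ÷ 4 beats/chord = 1.5 chords/bar.
Fastest is C at 2.5 chords/bar.

Block C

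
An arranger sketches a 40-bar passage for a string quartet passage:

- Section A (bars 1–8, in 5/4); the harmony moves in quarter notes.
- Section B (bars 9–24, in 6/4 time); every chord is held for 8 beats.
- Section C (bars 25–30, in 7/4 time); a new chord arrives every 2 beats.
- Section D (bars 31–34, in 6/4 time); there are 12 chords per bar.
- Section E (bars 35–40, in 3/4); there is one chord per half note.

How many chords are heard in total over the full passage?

A: 8 bars × 5 beats = 40 beats; 1 beat/chord → 40 chords.
B: 16 bars × 6 beats = 96 beats; 8 beats/chord → 12 chords.
C: 6 bars × 7 beats = 42 beats; 2 beats/chord → 21 chords.
D: 4 bars × 6 beats = 24 beats; 0.5 beats/chord → 48 chords.
E: 6 bars × 3 beats = 18 beats; 2 beats/chord → 9 chords.
Total: 40 + 12 + 21 + 48 + 9 = 130.

130 chords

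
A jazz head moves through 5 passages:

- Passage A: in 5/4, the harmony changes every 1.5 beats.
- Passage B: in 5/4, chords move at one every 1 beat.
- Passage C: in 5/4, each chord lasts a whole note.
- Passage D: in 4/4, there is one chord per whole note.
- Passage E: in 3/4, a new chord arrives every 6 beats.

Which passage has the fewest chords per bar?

A: 5/1.5 = 10/3 chords/bar.
B: 5/1 = 5 chords/bar.
C: 5/4 = 1.25 chords/bar.
D: 4/4 = 1 chord/bar.
E: 3/6 = 0.5 chords/bar.
Slowest is E at 0.5 chords/bar.

Passage E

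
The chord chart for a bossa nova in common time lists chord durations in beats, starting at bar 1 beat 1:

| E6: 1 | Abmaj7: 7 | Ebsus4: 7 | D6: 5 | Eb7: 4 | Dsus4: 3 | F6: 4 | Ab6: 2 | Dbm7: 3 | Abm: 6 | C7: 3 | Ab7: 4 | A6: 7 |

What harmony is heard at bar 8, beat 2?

F6

Beat 2 of bar 8 is beat (8−1)×4 + 2 = 30 overall.
Running totals: E6 ends at 1, Abmaj7 ends at 8, Ebsus4 ends at 15, D6 ends at 20, Eb7 ends at 24, Dsus4 ends at 27, F6 ends at 31.
Beat 30 falls within F6.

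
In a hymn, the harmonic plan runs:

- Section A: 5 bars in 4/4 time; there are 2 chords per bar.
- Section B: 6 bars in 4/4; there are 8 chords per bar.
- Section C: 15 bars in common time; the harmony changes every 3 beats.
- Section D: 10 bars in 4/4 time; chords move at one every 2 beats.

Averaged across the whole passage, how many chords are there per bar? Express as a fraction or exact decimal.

A: 5 bars of 4 beats is 20 beats; at 2 beats each that's 10 chords.
B: 6 bars of 4 beats is 24 beats; at 0.5 beats each that's 48 chords.
C: 15 bars of 4 beats is 60 beats; at 3 beats each that's 20 chords.
D: 10 bars of 4 beats is 40 beats; at 2 beats each that's 20 chords.
Overall: 98 chords over 36 bars → 98/36 = 49/18 chords per bar.

49/18 chords per bar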